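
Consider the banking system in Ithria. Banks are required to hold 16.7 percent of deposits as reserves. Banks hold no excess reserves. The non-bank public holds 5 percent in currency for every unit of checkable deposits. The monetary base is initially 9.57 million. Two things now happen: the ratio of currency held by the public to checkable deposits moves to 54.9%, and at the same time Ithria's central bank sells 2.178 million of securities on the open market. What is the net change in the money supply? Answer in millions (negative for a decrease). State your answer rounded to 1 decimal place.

Before: m₁ = (1 + 0.05) / (0.167 + 0.05) ≈ 4.8387, MB₁ = 9.57, so M₁ = 4.8387 × 9.57 ≈ 46.3064 million.
After: m₂ = (1 + 0.549) / (0.167 + 0.549) ≈ 2.1634, MB₂ = 9.57 − 2.178 = 7.392, so M₂ = 2.1634 × 7.392 ≈ 15.9919 million.
ΔM = M₂ − M₁ = 15.9919 − 46.3064 = -30.3145 million.

-30.3 million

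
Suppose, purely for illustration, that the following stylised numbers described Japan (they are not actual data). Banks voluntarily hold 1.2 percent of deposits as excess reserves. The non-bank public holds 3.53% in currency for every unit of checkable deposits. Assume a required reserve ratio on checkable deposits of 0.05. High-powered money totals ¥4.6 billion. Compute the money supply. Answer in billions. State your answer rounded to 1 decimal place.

¥48.9 billion

The money multiplier is m = (1 + c) / (rr + e + c) = (1 + 0.0353) / (0.05 + 0.012 + 0.0353) ≈ 10.6403.
So M = m × MB = 10.6403 × 4.6 ≈ 48.9454 billion.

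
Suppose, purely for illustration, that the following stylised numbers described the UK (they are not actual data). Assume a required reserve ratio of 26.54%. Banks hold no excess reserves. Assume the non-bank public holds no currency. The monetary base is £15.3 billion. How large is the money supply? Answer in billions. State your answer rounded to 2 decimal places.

£57.65 billion

With no currency drain or excess reserves, the money multiplier is m = 1/rr = 1/0.2654 ≈ 3.76790.
Money supply M = m × MB = 3.76790 × 15.3 ≈ 57.6489 billion.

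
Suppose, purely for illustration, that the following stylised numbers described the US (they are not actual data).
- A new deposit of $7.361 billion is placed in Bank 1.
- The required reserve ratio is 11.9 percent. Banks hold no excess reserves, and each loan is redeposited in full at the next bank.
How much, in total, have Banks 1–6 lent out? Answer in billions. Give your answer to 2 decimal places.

$29.01 billion

Bank i lends (1 − rr)^i of the original deposit: Bank 1 lends 7.361·0.8810 ≈ 6.4850, Bank 2 lends 7.361·0.8810² ≈ 5.7133, and so on.
Summing a geometric series: total = 7.361·[0.8810·(1 − 0.8810^6) / (1 − 0.8810)] ≈ 29.0149 billion.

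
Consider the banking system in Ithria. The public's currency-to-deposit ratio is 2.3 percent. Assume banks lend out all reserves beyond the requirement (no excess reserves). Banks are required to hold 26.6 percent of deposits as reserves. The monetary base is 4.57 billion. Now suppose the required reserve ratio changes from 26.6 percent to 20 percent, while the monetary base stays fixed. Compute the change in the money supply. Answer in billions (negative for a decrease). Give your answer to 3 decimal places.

4.788 billion

Initially m₁ = (1 + 0.023) / (0.266 + 0.023) ≈ 3.53979, so M₁ = 3.53979 × 4.57 ≈ 16.1768 billion.
After the change m₂ = (1 + 0.023) / (0.2 + 0.023) ≈ 4.58744, so M₂ = 4.58744 × 4.57 ≈ 20.9646 billion.
ΔM = M₂ − M₁ = 20.9646 − 16.1768 = 4.7878 billion.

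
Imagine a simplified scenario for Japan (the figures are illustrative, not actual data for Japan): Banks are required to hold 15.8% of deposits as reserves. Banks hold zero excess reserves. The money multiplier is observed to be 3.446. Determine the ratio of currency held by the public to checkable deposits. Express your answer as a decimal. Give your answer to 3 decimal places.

Using m = 3.446. From m = (1 + c)/(c + rr + e), rearranging gives 1 + c = m·(c + rr + e), so c·(1 − m) = m·(rr + e) − 1.
Hence c = [m·(rr + e) − 1]/(1 − m) = [3.446 × (0.158 + 0) − 1] / (1 − 3.446) ≈ 0.186235.

0.186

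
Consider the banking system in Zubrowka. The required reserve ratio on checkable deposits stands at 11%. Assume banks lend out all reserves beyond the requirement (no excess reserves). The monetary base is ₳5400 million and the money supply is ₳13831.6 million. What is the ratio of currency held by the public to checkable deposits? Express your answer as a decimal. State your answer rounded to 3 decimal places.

0.460

Using m = M/MB = 13831.6/5400 ≈ 2.561407. From m = (1 + c)/(c + rr + e), rearranging gives 1 + c = m·(c + rr + e), so c·(1 − m) = m·(rr + e) − 1.
Hence c = [m·(rr + e) − 1]/(1 − m) = [2.561407 × (0.11 + 0) − 1] / (1 − 2.561407) ≈ 0.459999.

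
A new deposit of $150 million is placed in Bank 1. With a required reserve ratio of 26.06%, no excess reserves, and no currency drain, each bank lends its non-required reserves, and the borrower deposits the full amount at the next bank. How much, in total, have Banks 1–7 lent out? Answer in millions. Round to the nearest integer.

Bank i lends (1 − rr)^i of the original deposit: Bank 1 lends 150·0.7394 = 110.9100, Bank 2 lends 150·0.7394² ≈ 82.0069, and so on.
Summing a geometric series: total = 150·[0.7394·(1 − 0.7394^7) / (1 − 0.7394)] ≈ 374.1724 million.

$374 million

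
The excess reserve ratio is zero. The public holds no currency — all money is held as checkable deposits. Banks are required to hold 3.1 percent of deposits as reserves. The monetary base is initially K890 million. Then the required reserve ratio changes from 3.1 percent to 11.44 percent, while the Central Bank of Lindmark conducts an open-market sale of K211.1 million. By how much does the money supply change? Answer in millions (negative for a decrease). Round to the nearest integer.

-22775 million

Before: m₁ = 1 / (0.031) ≈ 32.2581, MB₁ = 890, so M₁ = 32.2581 × 890 = 28709.709 million.
After: m₂ = 1 / (0.1144) ≈ 8.7413, MB₂ = 890 − 211.1 = 678.9, so M₂ = 8.7413 × 678.9 ≈ 5934.4686 million.
ΔM = M₂ − M₁ = 5934.4686 − 28709.709 = -22775.2404 million.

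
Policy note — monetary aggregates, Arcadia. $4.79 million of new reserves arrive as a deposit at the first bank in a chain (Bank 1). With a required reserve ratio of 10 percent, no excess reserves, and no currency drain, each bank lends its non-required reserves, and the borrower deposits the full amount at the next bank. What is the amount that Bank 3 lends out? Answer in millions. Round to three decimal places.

Each bank lends a fraction (1 − rr) = 0.9000 of the deposit it receives, so Bank 3 receives 4.79·0.9000^2 and lends 4.79·0.9000^3 ≈ 3.4919 million.

$3.492 million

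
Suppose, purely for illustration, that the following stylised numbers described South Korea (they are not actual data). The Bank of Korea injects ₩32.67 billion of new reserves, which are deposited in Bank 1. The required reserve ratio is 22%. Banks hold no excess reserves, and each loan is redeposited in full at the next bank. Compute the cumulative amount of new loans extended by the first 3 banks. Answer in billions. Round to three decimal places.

₩60.863 billion

Bank i lends (1 − rr)^i of the original deposit: Bank 1 lends 32.67·0.7800 = 25.4826, Bank 2 lends 32.67·0.7800² ≈ 19.8764, and so on.
Summing a geometric series: total = 32.67·[0.7800·(1 − 0.7800^3) / (1 − 0.7800)] ≈ 60.8626 billion.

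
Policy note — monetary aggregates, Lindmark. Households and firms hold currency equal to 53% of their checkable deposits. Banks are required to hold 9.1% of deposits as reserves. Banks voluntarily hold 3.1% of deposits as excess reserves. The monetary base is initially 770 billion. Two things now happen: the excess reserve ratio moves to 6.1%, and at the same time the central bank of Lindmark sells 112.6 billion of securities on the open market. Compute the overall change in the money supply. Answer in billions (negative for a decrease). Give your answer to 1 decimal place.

Before: m₁ = (1 + 0.53) / (0.091 + 0.031 + 0.53) ≈ 2.34663, MB₁ = 770, so M₁ = 2.34663 × 770 = 1806.9051 billion.
After: m₂ = (1 + 0.53) / (0.091 + 0.061 + 0.53) ≈ 2.24340, MB₂ = 770 − 112.6 = 657.4, so M₂ = 2.24340 × 657.4 ≈ 1474.8112 billion.
ΔM = M₂ − M₁ = 1474.8112 − 1806.9051 = -332.0939 billion.

-332.1 billion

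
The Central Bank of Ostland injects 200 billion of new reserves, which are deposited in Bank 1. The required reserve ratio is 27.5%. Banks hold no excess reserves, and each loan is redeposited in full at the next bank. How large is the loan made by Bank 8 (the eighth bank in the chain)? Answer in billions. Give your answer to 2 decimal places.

15.27 billion

Each bank lends a fraction (1 − rr) = 0.7250 of the deposit it receives, so Bank 8 receives 200·0.7250^7 and lends 200·0.7250^8 ≈ 15.2663 billion.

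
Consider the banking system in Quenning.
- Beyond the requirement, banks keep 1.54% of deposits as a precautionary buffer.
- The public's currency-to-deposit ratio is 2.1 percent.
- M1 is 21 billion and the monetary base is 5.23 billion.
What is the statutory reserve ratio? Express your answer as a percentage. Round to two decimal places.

Using m = M/MB = 21/5.23 ≈ 4.015296. Since m = (1 + c)/(c + rr + e), the denominator satisfies c + rr + e = (1 + c)/m = (1 + 0.021) / 4.015296 ≈ 0.254278.
With c = 0.021 and e = 0.0154, the statutory reserve ratio is 0.254278 − 0.021 − 0.0154 = 0.217878.

21.79%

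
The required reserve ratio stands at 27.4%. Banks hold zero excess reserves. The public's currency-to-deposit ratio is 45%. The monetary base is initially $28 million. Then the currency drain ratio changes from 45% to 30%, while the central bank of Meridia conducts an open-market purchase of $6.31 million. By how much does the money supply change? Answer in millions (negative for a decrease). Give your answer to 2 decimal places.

Before: m₁ = (1 + 0.45) / (0.274 + 0.45) ≈ 2.00276, MB₁ = 28, so M₁ = 2.00276 × 28 ≈ 56.0773 million.
After: m₂ = (1 + 0.3) / (0.274 + 0.3) ≈ 2.26481, MB₂ = 28 + 6.31 = 34.31, so M₂ = 2.26481 × 34.31 ≈ 77.7056 million.
ΔM = M₂ − M₁ = 77.7056 − 56.0773 = 21.6283 million.

$21.63 million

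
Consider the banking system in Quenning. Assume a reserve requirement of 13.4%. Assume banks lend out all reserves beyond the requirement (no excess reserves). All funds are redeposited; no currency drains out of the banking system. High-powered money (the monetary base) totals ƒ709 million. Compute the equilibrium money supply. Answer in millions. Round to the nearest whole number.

ƒ5291 million

With no currency drain or excess reserves, the money multiplier is m = 1/rr = 1/0.134 ≈ 7.4627.
Money supply M = m × MB = 7.4627 × 709 = 5291.0543 million.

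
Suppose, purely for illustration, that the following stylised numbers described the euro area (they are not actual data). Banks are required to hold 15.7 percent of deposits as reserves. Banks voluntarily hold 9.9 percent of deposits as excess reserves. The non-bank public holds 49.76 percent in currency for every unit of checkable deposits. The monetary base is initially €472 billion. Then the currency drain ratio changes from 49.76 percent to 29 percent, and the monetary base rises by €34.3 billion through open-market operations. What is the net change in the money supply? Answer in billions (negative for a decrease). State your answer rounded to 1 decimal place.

€258.2 billion

Before: m₁ = (1 + 0.4976) / (0.157 + 0.099 + 0.4976) ≈ 1.98726, MB₁ = 472, so M₁ = 1.98726 × 472 ≈ 937.9867 billion.
After: m₂ = (1 + 0.29) / (0.157 + 0.099 + 0.29) ≈ 2.36264, MB₂ = 472 + 34.3 = 506.3, so M₂ = 2.36264 × 506.3 ≈ 1196.2046 billion.
ΔM = M₂ − M₁ = 1196.2046 − 937.9867 = 258.2179 billion.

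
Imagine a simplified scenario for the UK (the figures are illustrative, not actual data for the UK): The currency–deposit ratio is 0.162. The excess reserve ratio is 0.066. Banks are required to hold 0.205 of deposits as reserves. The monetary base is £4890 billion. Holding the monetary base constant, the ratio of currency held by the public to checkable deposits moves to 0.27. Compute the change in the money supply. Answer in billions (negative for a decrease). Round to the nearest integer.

-1644 billion

Initially m₁ = (1 + 0.162) / (0.205 + 0.066 + 0.162) ≈ 2.68360, so M₁ = 2.68360 × 4890 = 13122.804 billion.
After the change m₂ = (1 + 0.27) / (0.205 + 0.066 + 0.27) ≈ 2.34750, so M₂ = 2.34750 × 4890 = 11479.275 billion.
ΔM = M₂ − M₁ = 11479.275 − 13122.804 = -1643.529 billion.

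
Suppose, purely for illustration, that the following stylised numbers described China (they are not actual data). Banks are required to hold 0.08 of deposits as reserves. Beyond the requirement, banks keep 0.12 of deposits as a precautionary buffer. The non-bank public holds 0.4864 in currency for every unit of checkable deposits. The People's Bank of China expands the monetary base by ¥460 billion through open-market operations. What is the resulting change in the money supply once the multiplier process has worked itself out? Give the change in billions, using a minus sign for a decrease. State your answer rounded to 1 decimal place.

The money multiplier is m = (1 + c) / (rr + e + c) = (1 + 0.4864) / (0.08 + 0.12 + 0.4864) ≈ 2.16550.
The purchase adds 460 billion of base, so ΔM = m × ΔMB = 2.16550 × (+460) = 996.13 billion.

¥996.1 billion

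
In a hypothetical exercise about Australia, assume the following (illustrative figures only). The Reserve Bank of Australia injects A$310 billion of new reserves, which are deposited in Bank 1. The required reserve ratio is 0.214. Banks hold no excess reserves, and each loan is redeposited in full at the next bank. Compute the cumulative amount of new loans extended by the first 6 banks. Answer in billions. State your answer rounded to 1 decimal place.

Bank i lends (1 − rr)^i of the original deposit: Bank 1 lends 310·0.7860 = 243.6600, Bank 2 lends 310·0.7860² ≈ 191.5168, and so on.
Summing a geometric series: total = 310·[0.7860·(1 − 0.7860^6) / (1 − 0.7860)] ≈ 870.1220 billion.

A$870.1 billion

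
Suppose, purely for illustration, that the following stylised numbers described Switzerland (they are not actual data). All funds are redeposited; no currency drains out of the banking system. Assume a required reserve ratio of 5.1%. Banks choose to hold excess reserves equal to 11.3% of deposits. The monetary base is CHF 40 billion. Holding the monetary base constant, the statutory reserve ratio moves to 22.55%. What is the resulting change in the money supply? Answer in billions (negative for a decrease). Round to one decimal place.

-125.7 billion

Initially m₁ = 1 / (0.051 + 0.113) ≈ 6.0976, so M₁ = 6.0976 × 40 = 243.904 billion.
After the change m₂ = 1 / (0.2255 + 0.113) ≈ 2.9542, so M₂ = 2.9542 × 40 = 118.168 billion.
ΔM = M₂ − M₁ = 118.168 − 243.904 = -125.736 billion.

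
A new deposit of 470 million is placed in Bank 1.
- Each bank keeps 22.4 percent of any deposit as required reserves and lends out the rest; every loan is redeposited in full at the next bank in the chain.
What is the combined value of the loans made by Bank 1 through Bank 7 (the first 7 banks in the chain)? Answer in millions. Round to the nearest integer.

1352 million

Bank i lends (1 − rr)^i of the original deposit: Bank 1 lends 470·0.7760 = 364.7200, Bank 2 lends 470·0.7760² ≈ 283.0227, and so on.
Summing a geometric series: total = 470·[0.7760·(1 − 0.7760^7) / (1 − 0.7760)] ≈ 1352.3194 million.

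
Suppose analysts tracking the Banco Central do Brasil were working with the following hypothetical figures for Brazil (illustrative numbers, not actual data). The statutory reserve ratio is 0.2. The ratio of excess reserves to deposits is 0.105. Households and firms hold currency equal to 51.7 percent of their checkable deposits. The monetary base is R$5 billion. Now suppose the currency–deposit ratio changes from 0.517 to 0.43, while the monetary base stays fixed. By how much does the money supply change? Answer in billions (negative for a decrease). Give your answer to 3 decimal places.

Initially m₁ = (1 + 0.517) / (0.2 + 0.105 + 0.517) ≈ 1.84550, so M₁ = 1.84550 × 5 = 9.2275 billion.
After the change m₂ = (1 + 0.43) / (0.2 + 0.105 + 0.43) ≈ 1.94558, so M₂ = 1.94558 × 5 = 9.7279 billion.
ΔM = M₂ − M₁ = 9.7279 − 9.2275 = 0.5004 billion.

R$0.500 billion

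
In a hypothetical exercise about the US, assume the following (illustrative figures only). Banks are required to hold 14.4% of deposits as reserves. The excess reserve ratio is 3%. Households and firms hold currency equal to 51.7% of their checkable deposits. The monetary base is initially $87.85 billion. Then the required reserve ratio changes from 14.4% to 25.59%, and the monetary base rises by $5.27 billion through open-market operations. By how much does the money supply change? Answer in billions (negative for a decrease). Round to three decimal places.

-16.922 billion

Before: m₁ = (1 + 0.517) / (0.144 + 0.03 + 0.517) ≈ 2.195369, MB₁ = 87.85, so M₁ = 2.195369 × 87.85 ≈ 192.8632 billion.
After: m₂ = (1 + 0.517) / (0.2559 + 0.03 + 0.517) ≈ 1.889401, MB₂ = 87.85 + 5.27 = 93.12, so M₂ = 1.889401 × 93.12 ≈ 175.941 billion.
ΔM = M₂ − M₁ = 175.941 − 192.8632 = -16.9222 billion.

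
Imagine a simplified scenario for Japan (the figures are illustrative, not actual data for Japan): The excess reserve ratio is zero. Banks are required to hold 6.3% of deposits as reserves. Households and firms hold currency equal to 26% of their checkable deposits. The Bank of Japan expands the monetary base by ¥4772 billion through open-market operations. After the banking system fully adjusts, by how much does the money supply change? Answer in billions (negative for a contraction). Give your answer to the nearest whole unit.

¥18615 billion

The money multiplier is m = (1 + c) / (rr + c) = (1 + 0.26) / (0.063 + 0.26) ≈ 3.90093.
The purchase adds 4772 billion of base, so ΔM = m × ΔMB = 3.90093 × (+4772) ≈ 18615.238 billion.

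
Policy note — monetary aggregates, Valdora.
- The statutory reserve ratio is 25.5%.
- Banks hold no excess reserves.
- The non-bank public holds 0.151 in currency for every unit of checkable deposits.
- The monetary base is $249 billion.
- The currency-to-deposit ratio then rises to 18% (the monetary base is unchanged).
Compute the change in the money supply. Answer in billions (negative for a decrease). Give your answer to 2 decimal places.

-30.46 billion

Initially m₁ = (1 + 0.151) / (0.255 + 0.151) ≈ 2.834975, so M₁ = 2.834975 × 249 ≈ 705.9088 billion.
After the change m₂ = (1 + 0.18) / (0.255 + 0.18) ≈ 2.712644, so M₂ = 2.712644 × 249 ≈ 675.4484 billion.
ΔM = M₂ − M₁ = 675.4484 − 705.9088 = -30.4604 billion.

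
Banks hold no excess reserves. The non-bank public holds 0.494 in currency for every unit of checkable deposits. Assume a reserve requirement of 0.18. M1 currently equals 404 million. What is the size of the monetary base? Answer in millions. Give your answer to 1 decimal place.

182.3 million

The money multiplier is m = (1 + c) / (rr + c) = (1 + 0.494) / (0.18 + 0.494) ≈ 2.21662.
MB = M / m = 404 / 2.21662 ≈ 182.2595 million.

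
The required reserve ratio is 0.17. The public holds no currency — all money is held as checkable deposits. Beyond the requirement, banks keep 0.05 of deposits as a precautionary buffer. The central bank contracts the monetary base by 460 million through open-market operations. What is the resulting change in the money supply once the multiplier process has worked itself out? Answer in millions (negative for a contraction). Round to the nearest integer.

-2091 million

The money multiplier is m = 1 / (rr + e) = 1 / (0.17 + 0.05) ≈ 4.5455.
The sale removes 460 million of base, so ΔM = m × ΔMB = 4.5455 × (−460) = -2090.93 million.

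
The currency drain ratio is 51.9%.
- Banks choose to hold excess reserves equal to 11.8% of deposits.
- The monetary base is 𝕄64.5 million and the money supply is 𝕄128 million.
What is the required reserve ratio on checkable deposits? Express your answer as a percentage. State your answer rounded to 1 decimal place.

Using m = M/MB = 128/64.5 ≈ 1.984496. Since m = (1 + c)/(c + rr + e), the denominator satisfies c + rr + e = (1 + c)/m = (1 + 0.519) / 1.984496 ≈ 0.765434.
With c = 0.519 and e = 0.118, the required reserve ratio on checkable deposits is 0.765434 − 0.519 − 0.118 = 0.128434.

12.8%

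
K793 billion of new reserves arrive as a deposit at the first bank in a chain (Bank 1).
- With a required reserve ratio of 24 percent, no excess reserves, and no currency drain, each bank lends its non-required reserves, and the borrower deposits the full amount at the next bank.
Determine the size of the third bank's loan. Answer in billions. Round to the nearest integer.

K348 billion

Each bank lends a fraction (1 − rr) = 0.7600 of the deposit it receives, so Bank 3 receives 793·0.7600^2 and lends 793·0.7600^3 ≈ 348.1080 billion.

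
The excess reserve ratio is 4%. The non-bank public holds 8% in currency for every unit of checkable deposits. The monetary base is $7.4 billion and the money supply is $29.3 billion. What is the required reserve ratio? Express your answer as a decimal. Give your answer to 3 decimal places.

Using m = M/MB = 29.3/7.4 ≈ 3.959459. Since m = (1 + c)/(c + rr + e), the denominator satisfies c + rr + e = (1 + c)/m = (1 + 0.08) / 3.959459 ≈ 0.272765.
With c = 0.08 and e = 0.04, the required reserve ratio is 0.272765 − 0.08 − 0.04 = 0.152765.

0.153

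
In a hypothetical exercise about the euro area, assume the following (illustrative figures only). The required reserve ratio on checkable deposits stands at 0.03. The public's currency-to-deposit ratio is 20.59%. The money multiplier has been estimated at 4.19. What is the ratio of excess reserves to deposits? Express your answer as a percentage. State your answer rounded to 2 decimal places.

5.19%

Using m = 4.19. Since m = (1 + c)/(c + rr + e), the denominator satisfies c + rr + e = (1 + c)/m = (1 + 0.2059) / 4.19 ≈ 0.287804.
With c = 0.2059 and rr = 0.03, the ratio of excess reserves to deposits is 0.287804 − 0.2059 − 0.03 = 0.051904.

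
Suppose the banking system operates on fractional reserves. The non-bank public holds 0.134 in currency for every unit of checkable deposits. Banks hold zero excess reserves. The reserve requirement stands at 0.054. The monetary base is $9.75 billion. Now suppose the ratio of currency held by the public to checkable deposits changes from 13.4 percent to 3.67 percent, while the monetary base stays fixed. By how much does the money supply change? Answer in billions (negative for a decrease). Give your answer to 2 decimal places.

$52.63 billion

Initially m₁ = (1 + 0.134) / (0.054 + 0.134) ≈ 6.0319, so M₁ = 6.0319 × 9.75 ≈ 58.811 billion.
After the change m₂ = (1 + 0.0367) / (0.054 + 0.0367) ≈ 11.43, so M₂ = 11.43 × 9.75 = 111.4425 billion.
ΔM = M₂ − M₁ = 111.4425 − 58.811 = 52.6315 billion.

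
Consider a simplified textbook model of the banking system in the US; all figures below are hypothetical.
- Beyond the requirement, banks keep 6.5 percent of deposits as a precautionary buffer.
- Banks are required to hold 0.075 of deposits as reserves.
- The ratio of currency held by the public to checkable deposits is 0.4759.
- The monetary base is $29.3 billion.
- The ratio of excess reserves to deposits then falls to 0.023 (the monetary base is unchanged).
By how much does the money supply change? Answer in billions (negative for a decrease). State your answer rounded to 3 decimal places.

$5.138 billion

Initially m₁ = (1 + 0.4759) / (0.075 + 0.065 + 0.4759) ≈ 2.396331, so M₁ = 2.396331 × 29.3 ≈ 70.2125 billion.
After the change m₂ = (1 + 0.4759) / (0.075 + 0.023 + 0.4759) ≈ 2.571702, so M₂ = 2.571702 × 29.3 ≈ 75.3509 billion.
ΔM = M₂ − M₁ = 75.3509 − 70.2125 = 5.1384 billion.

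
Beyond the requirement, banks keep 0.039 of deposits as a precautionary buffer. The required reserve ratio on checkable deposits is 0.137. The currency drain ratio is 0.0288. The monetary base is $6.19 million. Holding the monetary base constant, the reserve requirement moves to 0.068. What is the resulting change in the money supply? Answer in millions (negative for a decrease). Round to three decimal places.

Initially m₁ = (1 + 0.0288) / (0.137 + 0.039 + 0.0288) ≈ 5.02344, so M₁ = 5.02344 × 6.19 ≈ 31.0951 million.
After the change m₂ = (1 + 0.0288) / (0.068 + 0.039 + 0.0288) ≈ 7.57585, so M₂ = 7.57585 × 6.19 ≈ 46.8945 million.
ΔM = M₂ − M₁ = 46.8945 − 31.0951 = 15.7994 million.

$15.799 million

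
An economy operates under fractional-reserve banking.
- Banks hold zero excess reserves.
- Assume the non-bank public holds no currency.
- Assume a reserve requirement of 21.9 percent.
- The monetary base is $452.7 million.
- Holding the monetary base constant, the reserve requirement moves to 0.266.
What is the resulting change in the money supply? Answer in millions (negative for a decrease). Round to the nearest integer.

-365 million

Initially m₁ = 1 / (0.219) ≈ 4.5662, so M₁ = 4.5662 × 452.7 ≈ 2067.1187 million.
After the change m₂ = 1 / (0.266) ≈ 3.7594, so M₂ = 3.7594 × 452.7 ≈ 1701.8804 million.
ΔM = M₂ − M₁ = 1701.8804 − 2067.1187 = -365.2383 million.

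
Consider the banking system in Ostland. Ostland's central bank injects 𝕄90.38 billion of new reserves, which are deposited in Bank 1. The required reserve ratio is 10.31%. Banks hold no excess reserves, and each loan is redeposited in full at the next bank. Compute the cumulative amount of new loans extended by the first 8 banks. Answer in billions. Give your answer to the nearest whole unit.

Bank i lends (1 − rr)^i of the original deposit: Bank 1 lends 90.38·0.8969 ≈ 81.0618, Bank 2 lends 90.38·0.8969² ≈ 72.7043, and so on.
Summing a geometric series: total = 90.38·[0.8969·(1 − 0.8969^8) / (1 − 0.8969)] ≈ 457.0067 billion.

𝕄457 billion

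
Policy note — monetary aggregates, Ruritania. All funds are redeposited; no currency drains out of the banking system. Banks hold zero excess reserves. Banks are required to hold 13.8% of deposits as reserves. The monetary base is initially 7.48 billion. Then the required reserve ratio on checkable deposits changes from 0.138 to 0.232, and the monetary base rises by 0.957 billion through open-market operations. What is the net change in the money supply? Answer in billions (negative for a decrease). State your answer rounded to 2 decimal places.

-17.84 billion

Before: m₁ = 1 / (0.138) ≈ 7.2464, MB₁ = 7.48, so M₁ = 7.2464 × 7.48 ≈ 54.2031 billion.
After: m₂ = 1 / (0.232) ≈ 4.3103, MB₂ = 7.48 + 0.957 = 8.437, so M₂ = 4.3103 × 8.437 ≈ 36.366 billion.
ΔM = M₂ − M₁ = 36.366 − 54.2031 = -17.8371 billion.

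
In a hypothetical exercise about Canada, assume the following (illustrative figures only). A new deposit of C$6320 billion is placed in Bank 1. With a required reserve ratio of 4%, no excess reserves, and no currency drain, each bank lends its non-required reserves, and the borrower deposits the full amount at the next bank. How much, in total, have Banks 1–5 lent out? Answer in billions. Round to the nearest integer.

C$28004 billion

Bank i lends (1 − rr)^i of the original deposit: Bank 1 lends 6320·0.9600 = 6067.2000, Bank 2 lends 6320·0.9600² = 5824.5120, and so on.
Summing a geometric series: total = 6320·[0.9600·(1 − 0.9600^5) / (1 − 0.9600)] ≈ 28004.2692 billion.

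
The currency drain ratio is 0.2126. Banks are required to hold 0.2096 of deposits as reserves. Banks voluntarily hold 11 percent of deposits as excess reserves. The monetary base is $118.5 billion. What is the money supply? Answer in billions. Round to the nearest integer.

The money multiplier is m = (1 + c) / (rr + e + c) = (1 + 0.2126) / (0.2096 + 0.11 + 0.2126) ≈ 2.2785.
So M = m × MB = 2.2785 × 118.5 ≈ 270.0023 billion.

$270 billion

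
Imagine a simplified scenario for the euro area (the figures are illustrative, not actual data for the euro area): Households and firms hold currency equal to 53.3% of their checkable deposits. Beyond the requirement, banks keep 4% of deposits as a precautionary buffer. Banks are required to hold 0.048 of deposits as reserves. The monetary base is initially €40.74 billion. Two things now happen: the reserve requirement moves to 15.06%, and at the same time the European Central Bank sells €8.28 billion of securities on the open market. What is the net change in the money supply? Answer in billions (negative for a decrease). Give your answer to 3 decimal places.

Before: m₁ = (1 + 0.533) / (0.048 + 0.04 + 0.533) ≈ 2.468599, MB₁ = 40.74, so M₁ = 2.468599 × 40.74 ≈ 100.5707 billion.
After: m₂ = (1 + 0.533) / (0.1506 + 0.04 + 0.533) ≈ 2.118574, MB₂ = 40.74 − 8.28 = 32.46, so M₂ = 2.118574 × 32.46 ≈ 68.7689 billion.
ΔM = M₂ − M₁ = 68.7689 − 100.5707 = -31.8018 billion.

-31.802 billion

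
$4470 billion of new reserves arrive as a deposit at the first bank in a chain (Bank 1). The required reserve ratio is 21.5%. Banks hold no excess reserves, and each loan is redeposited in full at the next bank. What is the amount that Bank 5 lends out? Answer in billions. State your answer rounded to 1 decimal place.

Each bank lends a fraction (1 − rr) = 0.7850 of the deposit it receives, so Bank 5 receives 4470·0.7850^4 and lends 4470·0.7850^5 ≈ 1332.4650 billion.

$1332.5 billion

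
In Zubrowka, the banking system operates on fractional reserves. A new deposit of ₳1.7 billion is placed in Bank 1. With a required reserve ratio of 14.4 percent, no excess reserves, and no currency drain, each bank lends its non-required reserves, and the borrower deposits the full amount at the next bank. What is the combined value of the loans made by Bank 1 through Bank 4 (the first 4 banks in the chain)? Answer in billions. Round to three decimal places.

Bank i lends (1 − rr)^i of the original deposit: Bank 1 lends 1.7·0.8560 = 1.4552, Bank 2 lends 1.7·0.8560² ≈ 1.2457, and so on.
Summing a geometric series: total = 1.7·[0.8560·(1 − 0.8560^4) / (1 − 0.8560)] ≈ 4.6799 billion.

₳4.680 billion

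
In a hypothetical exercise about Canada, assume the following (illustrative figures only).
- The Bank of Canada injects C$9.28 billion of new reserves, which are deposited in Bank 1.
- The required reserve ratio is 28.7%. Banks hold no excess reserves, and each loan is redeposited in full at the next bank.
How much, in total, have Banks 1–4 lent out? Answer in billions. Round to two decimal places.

Bank i lends (1 − rr)^i of the original deposit: Bank 1 lends 9.28·0.7130 ≈ 6.6166, Bank 2 lends 9.28·0.7130² ≈ 4.7177, and so on.
Summing a geometric series: total = 9.28·[0.7130·(1 − 0.7130^4) / (1 − 0.7130)] ≈ 17.0963 billion.

C$17.10 billion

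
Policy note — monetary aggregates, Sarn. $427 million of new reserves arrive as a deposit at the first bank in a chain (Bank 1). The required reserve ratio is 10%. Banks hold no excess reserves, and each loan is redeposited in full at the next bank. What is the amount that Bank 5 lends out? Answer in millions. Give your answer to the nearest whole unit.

Each bank lends a fraction (1 − rr) = 0.9000 of the deposit it receives, so Bank 5 receives 427·0.9000^4 and lends 427·0.9000^5 ≈ 252.1392 million.

$252 million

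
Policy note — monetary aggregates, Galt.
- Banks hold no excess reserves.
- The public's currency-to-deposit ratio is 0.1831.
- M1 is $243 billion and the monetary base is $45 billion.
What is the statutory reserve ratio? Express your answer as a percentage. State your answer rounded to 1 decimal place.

3.6%

Using m = M/MB = 243/45 = 5.400000. Since m = (1 + c)/(c + rr + e), the denominator satisfies c + rr + e = (1 + c)/m = (1 + 0.1831) / 5.400000 ≈ 0.219093.
With c = 0.1831 and e = 0, the statutory reserve ratio is 0.219093 − 0.1831 − 0 = 0.035993.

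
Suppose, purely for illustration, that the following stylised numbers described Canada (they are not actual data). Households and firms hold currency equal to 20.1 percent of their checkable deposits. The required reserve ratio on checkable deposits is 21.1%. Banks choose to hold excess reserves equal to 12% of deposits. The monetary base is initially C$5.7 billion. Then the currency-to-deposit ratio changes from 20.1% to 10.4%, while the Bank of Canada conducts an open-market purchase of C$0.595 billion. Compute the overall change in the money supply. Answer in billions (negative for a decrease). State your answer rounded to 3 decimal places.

Before: m₁ = (1 + 0.201) / (0.211 + 0.12 + 0.201) ≈ 2.25752, MB₁ = 5.7, so M₁ = 2.25752 × 5.7 ≈ 12.8679 billion.
After: m₂ = (1 + 0.104) / (0.211 + 0.12 + 0.104) ≈ 2.53793, MB₂ = 5.7 + 0.595 = 6.295, so M₂ = 2.53793 × 6.295 ≈ 15.9763 billion.
ΔM = M₂ − M₁ = 15.9763 − 12.8679 = 3.1084 billion.

C$3.108 billion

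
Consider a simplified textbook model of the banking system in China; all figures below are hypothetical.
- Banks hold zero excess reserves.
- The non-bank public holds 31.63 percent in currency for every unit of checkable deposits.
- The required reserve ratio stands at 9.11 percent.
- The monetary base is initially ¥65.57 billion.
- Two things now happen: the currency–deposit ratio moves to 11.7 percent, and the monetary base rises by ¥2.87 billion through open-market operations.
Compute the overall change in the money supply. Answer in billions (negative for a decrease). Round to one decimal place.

¥155.5 billion

Before: m₁ = (1 + 0.3163) / (0.0911 + 0.3163) ≈ 3.2310, MB₁ = 65.57, so M₁ = 3.2310 × 65.57 ≈ 211.8567 billion.
After: m₂ = (1 + 0.117) / (0.0911 + 0.117) ≈ 5.3676, MB₂ = 65.57 + 2.87 = 68.44, so M₂ = 5.3676 × 68.44 ≈ 367.3585 billion.
ΔM = M₂ − M₁ = 367.3585 − 211.8567 = 155.5018 billion.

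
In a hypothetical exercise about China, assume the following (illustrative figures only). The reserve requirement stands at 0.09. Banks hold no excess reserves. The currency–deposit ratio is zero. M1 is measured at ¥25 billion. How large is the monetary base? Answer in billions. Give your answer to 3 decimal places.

With no currency drain and no excess reserves, the money multiplier is m = 1/rr = 1/0.09 ≈ 11.111111.
The monetary base is MB = M / m = 25 / 11.111111 ≈ 2.25 billion.

¥2.250 billion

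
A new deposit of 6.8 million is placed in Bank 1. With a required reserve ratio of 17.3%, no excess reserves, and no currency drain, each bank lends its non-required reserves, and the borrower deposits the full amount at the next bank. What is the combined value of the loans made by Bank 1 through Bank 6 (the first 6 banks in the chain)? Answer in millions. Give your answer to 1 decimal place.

22.1 million

Bank i lends (1 − rr)^i of the original deposit: Bank 1 lends 6.8·0.8270 = 5.6236, Bank 2 lends 6.8·0.8270² ≈ 4.6507, and so on.
Summing a geometric series: total = 6.8·[0.8270·(1 − 0.8270^6) / (1 − 0.8270)] ≈ 22.1071 million.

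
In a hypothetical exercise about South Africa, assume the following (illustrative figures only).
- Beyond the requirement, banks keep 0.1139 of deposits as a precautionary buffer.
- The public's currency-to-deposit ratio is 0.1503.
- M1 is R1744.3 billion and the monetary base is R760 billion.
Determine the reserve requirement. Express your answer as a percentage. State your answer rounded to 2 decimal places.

Using m = M/MB = 1744.3/760 ≈ 2.295132. Since m = (1 + c)/(c + rr + e), the denominator satisfies c + rr + e = (1 + c)/m = (1 + 0.1503) / 2.295132 ≈ 0.501191.
With c = 0.1503 and e = 0.1139, the reserve requirement is 0.501191 − 0.1503 − 0.1139 = 0.236991.

23.70%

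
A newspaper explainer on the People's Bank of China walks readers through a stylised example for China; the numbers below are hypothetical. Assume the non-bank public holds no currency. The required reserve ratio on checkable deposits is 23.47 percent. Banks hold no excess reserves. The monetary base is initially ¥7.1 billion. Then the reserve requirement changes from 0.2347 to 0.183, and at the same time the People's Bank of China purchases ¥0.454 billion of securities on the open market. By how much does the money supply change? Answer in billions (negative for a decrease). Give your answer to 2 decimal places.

¥11.03 billion

Before: m₁ = 1 / (0.2347) ≈ 4.2608, MB₁ = 7.1, so M₁ = 4.2608 × 7.1 ≈ 30.2517 billion.
After: m₂ = 1 / (0.183) ≈ 5.4645, MB₂ = 7.1 + 0.454 = 7.554, so M₂ = 5.4645 × 7.554 ≈ 41.2788 billion.
ΔM = M₂ − M₁ = 41.2788 − 30.2517 = 11.0271 billion.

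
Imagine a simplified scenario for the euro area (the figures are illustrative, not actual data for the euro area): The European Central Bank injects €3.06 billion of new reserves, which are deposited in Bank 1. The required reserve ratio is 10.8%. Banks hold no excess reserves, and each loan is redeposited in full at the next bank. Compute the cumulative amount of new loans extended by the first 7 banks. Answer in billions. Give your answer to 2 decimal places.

€13.92 billion

Bank i lends (1 − rr)^i of the original deposit: Bank 1 lends 3.06·0.8920 ≈ 2.7295, Bank 2 lends 3.06·0.8920² ≈ 2.4347, and so on.
Summing a geometric series: total = 3.06·[0.8920·(1 − 0.8920^7) / (1 − 0.8920)] ≈ 13.9176 billion.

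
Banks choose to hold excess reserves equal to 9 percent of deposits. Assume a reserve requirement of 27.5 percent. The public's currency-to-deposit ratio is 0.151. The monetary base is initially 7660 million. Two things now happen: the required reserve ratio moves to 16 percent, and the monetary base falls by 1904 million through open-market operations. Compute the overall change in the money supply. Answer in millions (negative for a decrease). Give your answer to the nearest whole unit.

Before: m₁ = (1 + 0.151) / (0.275 + 0.09 + 0.151) ≈ 2.23062, MB₁ = 7660, so M₁ = 2.23062 × 7660 = 17086.5492 million.
After: m₂ = (1 + 0.151) / (0.16 + 0.09 + 0.151) ≈ 2.87032, MB₂ = 7660 − 1904 = 5756, so M₂ = 2.87032 × 5756 ≈ 16521.5619 million.
ΔM = M₂ − M₁ = 16521.5619 − 17086.5492 = -564.9873 million.

-565 million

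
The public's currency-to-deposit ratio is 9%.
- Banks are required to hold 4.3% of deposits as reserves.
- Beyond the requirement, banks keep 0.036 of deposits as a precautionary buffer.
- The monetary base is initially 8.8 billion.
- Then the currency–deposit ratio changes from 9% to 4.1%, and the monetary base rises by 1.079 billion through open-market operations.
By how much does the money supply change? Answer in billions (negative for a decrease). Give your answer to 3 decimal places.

28.943 billion

Before: m₁ = (1 + 0.09) / (0.043 + 0.036 + 0.09) ≈ 6.44970, MB₁ = 8.8, so M₁ = 6.44970 × 8.8 ≈ 56.7574 billion.
After: m₂ = (1 + 0.041) / (0.043 + 0.036 + 0.041) = 8.67500, MB₂ = 8.8 + 1.079 = 9.879, so M₂ = 8.67500 × 9.879 ≈ 85.7003 billion.
ΔM = M₂ − M₁ = 85.7003 − 56.7574 = 28.9429 billion.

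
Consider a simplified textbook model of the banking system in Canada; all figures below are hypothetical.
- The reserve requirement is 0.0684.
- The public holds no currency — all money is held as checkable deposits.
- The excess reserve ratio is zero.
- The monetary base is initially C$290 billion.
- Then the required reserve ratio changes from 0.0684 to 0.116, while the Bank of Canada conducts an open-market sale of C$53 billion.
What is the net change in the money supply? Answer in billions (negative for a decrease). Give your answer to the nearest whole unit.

Before: m₁ = 1 / (0.0684) ≈ 14.6199, MB₁ = 290, so M₁ = 14.6199 × 290 = 4239.771 billion.
After: m₂ = 1 / (0.116) ≈ 8.6207, MB₂ = 290 − 53 = 237, so M₂ = 8.6207 × 237 = 2043.1059 billion.
ΔM = M₂ − M₁ = 2043.1059 − 4239.771 = -2196.6651 billion.

-2197 billion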